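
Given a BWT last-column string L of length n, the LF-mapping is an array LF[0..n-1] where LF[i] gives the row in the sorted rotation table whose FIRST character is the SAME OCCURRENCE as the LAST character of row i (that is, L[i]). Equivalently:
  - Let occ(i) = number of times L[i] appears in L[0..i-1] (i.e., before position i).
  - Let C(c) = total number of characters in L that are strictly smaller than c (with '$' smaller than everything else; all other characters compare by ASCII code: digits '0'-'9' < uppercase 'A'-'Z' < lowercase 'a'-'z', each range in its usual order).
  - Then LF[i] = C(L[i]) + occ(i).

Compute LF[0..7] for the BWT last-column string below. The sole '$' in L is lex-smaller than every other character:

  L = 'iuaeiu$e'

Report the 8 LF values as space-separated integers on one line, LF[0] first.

Char counts: '$':1, 'a':1, 'e':2, 'i':2, 'u':2
C (first-col start): C('$')=0, C('a')=1, C('e')=2, C('i')=4, C('u')=6
L[0]='i': occ=0, LF[0]=C('i')+0=4+0=4
L[1]='u': occ=0, LF[1]=C('u')+0=6+0=6
L[2]='a': occ=0, LF[2]=C('a')+0=1+0=1
L[3]='e': occ=0, LF[3]=C('e')+0=2+0=2
L[4]='i': occ=1, LF[4]=C('i')+1=4+1=5
L[5]='u': occ=1, LF[5]=C('u')+1=6+1=7
L[6]='$': occ=0, LF[6]=C('$')+0=0+0=0
L[7]='e': occ=1, LF[7]=C('e')+1=2+1=3

Answer: 4 6 1 2 5 7 0 3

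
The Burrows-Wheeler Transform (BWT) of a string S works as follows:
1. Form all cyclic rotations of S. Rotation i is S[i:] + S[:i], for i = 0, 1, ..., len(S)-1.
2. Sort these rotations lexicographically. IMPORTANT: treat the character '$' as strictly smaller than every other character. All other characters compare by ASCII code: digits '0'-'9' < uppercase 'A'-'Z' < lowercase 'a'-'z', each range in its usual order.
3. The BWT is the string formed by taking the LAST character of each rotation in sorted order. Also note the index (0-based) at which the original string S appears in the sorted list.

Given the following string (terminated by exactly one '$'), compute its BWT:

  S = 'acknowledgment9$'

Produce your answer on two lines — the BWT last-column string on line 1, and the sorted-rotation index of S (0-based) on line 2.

All 16 rotations (rotation i = S[i:]+S[:i]):
  rot[0] = acknowledgment9$
  rot[1] = cknowledgment9$a
  rot[2] = knowledgment9$ac
  rot[3] = nowledgment9$ack
  rot[4] = owledgment9$ackn
  rot[5] = wledgment9$ackno
  rot[6] = ledgment9$acknow
  rot[7] = edgment9$acknowl
  rot[8] = dgment9$acknowle
  rot[9] = gment9$acknowled
  rot[10] = ment9$acknowledg
  rot[11] = ent9$acknowledgm
  rot[12] = nt9$acknowledgme
  rot[13] = t9$acknowledgmen
  rot[14] = 9$acknowledgment
  rot[15] = $acknowledgment9
Sorted (with $ < everything):
  sorted[0] = $acknowledgment9  (last char: '9')
  sorted[1] = 9$acknowledgment  (last char: 't')
  sorted[2] = acknowledgment9$  (last char: '$')
  sorted[3] = cknowledgment9$a  (last char: 'a')
  sorted[4] = dgment9$acknowle  (last char: 'e')
  sorted[5] = edgment9$acknowl  (last char: 'l')
  sorted[6] = ent9$acknowledgm  (last char: 'm')
  sorted[7] = gment9$acknowled  (last char: 'd')
  sorted[8] = knowledgment9$ac  (last char: 'c')
  sorted[9] = ledgment9$acknow  (last char: 'w')
  sorted[10] = ment9$acknowledg  (last char: 'g')
  sorted[11] = nowledgment9$ack  (last char: 'k')
  sorted[12] = nt9$acknowledgme  (last char: 'e')
  sorted[13] = owledgment9$ackn  (last char: 'n')
  sorted[14] = t9$acknowledgmen  (last char: 'n')
  sorted[15] = wledgment9$ackno  (last char: 'o')
Last column: 9t$aelmdcwgkenno
Original string S is at sorted index 2

Answer: 9t$aelmdcwgkenno
2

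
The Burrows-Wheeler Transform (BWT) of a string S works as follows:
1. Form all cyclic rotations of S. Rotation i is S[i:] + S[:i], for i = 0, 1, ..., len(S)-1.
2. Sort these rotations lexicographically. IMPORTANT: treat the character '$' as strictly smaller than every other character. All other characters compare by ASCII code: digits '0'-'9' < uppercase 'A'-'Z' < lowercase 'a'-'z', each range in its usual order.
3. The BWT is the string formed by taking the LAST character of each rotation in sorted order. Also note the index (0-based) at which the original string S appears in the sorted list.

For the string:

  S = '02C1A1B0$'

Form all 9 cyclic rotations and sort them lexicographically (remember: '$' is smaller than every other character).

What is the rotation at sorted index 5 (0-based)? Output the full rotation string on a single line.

All 9 rotations (rotation i = S[i:]+S[:i]):
  rot[0] = 02C1A1B0$
  rot[1] = 2C1A1B0$0
  rot[2] = C1A1B0$02
  rot[3] = 1A1B0$02C
  rot[4] = A1B0$02C1
  rot[5] = 1B0$02C1A
  rot[6] = B0$02C1A1
  rot[7] = 0$02C1A1B
  rot[8] = $02C1A1B0
Sorted (with $ < everything):
  sorted[0] = $02C1A1B0
  sorted[1] = 0$02C1A1B
  sorted[2] = 02C1A1B0$
  sorted[3] = 1A1B0$02C
  sorted[4] = 1B0$02C1A
  sorted[5] = 2C1A1B0$0
  sorted[6] = A1B0$02C1
  sorted[7] = B0$02C1A1
  sorted[8] = C1A1B0$02
sorted[5] = 2C1A1B0$0

Answer: 2C1A1B0$0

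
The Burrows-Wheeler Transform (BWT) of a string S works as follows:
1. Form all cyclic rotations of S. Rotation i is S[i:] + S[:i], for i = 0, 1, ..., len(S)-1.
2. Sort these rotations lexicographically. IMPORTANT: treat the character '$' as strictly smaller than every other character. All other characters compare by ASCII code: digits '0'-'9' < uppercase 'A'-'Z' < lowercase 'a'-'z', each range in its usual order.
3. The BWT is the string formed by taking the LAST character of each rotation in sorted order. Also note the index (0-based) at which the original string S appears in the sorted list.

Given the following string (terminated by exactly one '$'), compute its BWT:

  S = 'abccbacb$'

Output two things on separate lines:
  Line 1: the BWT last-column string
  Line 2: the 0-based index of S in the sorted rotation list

Answer: b$bccaacb
1

Derivation:
All 9 rotations (rotation i = S[i:]+S[:i]):
  rot[0] = abccbacb$
  rot[1] = bccbacb$a
  rot[2] = ccbacb$ab
  rot[3] = cbacb$abc
  rot[4] = bacb$abcc
  rot[5] = acb$abccb
  rot[6] = cb$abccba
  rot[7] = b$abccbac
  rot[8] = $abccbacb
Sorted (with $ < everything):
  sorted[0] = $abccbacb  (last char: 'b')
  sorted[1] = abccbacb$  (last char: '$')
  sorted[2] = acb$abccb  (last char: 'b')
  sorted[3] = b$abccbac  (last char: 'c')
  sorted[4] = bacb$abcc  (last char: 'c')
  sorted[5] = bccbacb$a  (last char: 'a')
  sorted[6] = cb$abccba  (last char: 'a')
  sorted[7] = cbacb$abc  (last char: 'c')
  sorted[8] = ccbacb$ab  (last char: 'b')
Last column: b$bccaacb
Original string S is at sorted index 1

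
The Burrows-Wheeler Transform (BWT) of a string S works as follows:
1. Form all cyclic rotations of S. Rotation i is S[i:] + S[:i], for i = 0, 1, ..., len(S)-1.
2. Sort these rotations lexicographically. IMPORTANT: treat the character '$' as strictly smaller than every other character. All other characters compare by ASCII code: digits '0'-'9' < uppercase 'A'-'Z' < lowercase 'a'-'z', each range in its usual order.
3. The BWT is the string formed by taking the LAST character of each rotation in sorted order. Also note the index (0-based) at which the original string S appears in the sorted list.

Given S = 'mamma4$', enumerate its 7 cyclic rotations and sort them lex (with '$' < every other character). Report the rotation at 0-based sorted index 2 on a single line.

Answer: a4$mamm

Derivation:
All 7 rotations (rotation i = S[i:]+S[:i]):
  rot[0] = mamma4$
  rot[1] = amma4$m
  rot[2] = mma4$ma
  rot[3] = ma4$mam
  rot[4] = a4$mamm
  rot[5] = 4$mamma
  rot[6] = $mamma4
Sorted (with $ < everything):
  sorted[0] = $mamma4
  sorted[1] = 4$mamma
  sorted[2] = a4$mamm
  sorted[3] = amma4$m
  sorted[4] = ma4$mam
  sorted[5] = mamma4$
  sorted[6] = mma4$ma
sorted[2] = a4$mamm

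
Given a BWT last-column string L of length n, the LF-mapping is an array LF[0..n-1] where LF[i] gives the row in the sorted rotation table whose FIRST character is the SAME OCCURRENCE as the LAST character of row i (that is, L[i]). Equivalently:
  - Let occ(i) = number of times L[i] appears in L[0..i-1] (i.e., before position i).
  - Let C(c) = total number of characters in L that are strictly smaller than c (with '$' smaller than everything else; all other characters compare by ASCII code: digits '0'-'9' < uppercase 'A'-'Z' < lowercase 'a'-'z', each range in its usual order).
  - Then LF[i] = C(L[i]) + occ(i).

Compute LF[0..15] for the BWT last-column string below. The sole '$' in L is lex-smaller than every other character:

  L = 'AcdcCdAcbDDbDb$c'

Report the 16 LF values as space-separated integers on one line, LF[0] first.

Char counts: '$':1, 'A':2, 'C':1, 'D':3, 'b':3, 'c':4, 'd':2
C (first-col start): C('$')=0, C('A')=1, C('C')=3, C('D')=4, C('b')=7, C('c')=10, C('d')=14
L[0]='A': occ=0, LF[0]=C('A')+0=1+0=1
L[1]='c': occ=0, LF[1]=C('c')+0=10+0=10
L[2]='d': occ=0, LF[2]=C('d')+0=14+0=14
L[3]='c': occ=1, LF[3]=C('c')+1=10+1=11
L[4]='C': occ=0, LF[4]=C('C')+0=3+0=3
L[5]='d': occ=1, LF[5]=C('d')+1=14+1=15
L[6]='A': occ=1, LF[6]=C('A')+1=1+1=2
L[7]='c': occ=2, LF[7]=C('c')+2=10+2=12
L[8]='b': occ=0, LF[8]=C('b')+0=7+0=7
L[9]='D': occ=0, LF[9]=C('D')+0=4+0=4
L[10]='D': occ=1, LF[10]=C('D')+1=4+1=5
L[11]='b': occ=1, LF[11]=C('b')+1=7+1=8
L[12]='D': occ=2, LF[12]=C('D')+2=4+2=6
L[13]='b': occ=2, LF[13]=C('b')+2=7+2=9
L[14]='$': occ=0, LF[14]=C('$')+0=0+0=0
L[15]='c': occ=3, LF[15]=C('c')+3=10+3=13

Answer: 1 10 14 11 3 15 2 12 7 4 5 8 6 9 0 13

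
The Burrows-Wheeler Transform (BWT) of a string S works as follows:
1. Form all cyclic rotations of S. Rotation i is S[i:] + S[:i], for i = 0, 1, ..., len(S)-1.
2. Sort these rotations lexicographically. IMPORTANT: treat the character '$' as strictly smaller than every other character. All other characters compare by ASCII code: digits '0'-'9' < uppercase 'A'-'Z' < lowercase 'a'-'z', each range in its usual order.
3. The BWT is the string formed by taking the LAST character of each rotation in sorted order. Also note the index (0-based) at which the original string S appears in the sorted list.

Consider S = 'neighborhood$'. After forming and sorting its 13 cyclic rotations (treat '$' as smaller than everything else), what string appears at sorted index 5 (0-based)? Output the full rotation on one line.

Answer: hborhood$neig

Derivation:
All 13 rotations (rotation i = S[i:]+S[:i]):
  rot[0] = neighborhood$
  rot[1] = eighborhood$n
  rot[2] = ighborhood$ne
  rot[3] = ghborhood$nei
  rot[4] = hborhood$neig
  rot[5] = borhood$neigh
  rot[6] = orhood$neighb
  rot[7] = rhood$neighbo
  rot[8] = hood$neighbor
  rot[9] = ood$neighborh
  rot[10] = od$neighborho
  rot[11] = d$neighborhoo
  rot[12] = $neighborhood
Sorted (with $ < everything):
  sorted[0] = $neighborhood
  sorted[1] = borhood$neigh
  sorted[2] = d$neighborhoo
  sorted[3] = eighborhood$n
  sorted[4] = ghborhood$nei
  sorted[5] = hborhood$neig
  sorted[6] = hood$neighbor
  sorted[7] = ighborhood$ne
  sorted[8] = neighborhood$
  sorted[9] = od$neighborho
  sorted[10] = ood$neighborh
  sorted[11] = orhood$neighb
  sorted[12] = rhood$neighbo
sorted[5] = hborhood$neig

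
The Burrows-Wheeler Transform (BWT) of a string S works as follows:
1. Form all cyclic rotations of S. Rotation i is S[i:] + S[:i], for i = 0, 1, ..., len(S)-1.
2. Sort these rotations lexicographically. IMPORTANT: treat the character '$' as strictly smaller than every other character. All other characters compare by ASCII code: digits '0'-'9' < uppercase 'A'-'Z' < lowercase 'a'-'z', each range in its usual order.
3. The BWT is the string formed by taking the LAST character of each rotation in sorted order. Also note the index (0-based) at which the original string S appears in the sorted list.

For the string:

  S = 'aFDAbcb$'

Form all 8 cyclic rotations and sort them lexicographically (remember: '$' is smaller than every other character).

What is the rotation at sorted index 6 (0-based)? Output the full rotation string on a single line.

All 8 rotations (rotation i = S[i:]+S[:i]):
  rot[0] = aFDAbcb$
  rot[1] = FDAbcb$a
  rot[2] = DAbcb$aF
  rot[3] = Abcb$aFD
  rot[4] = bcb$aFDA
  rot[5] = cb$aFDAb
  rot[6] = b$aFDAbc
  rot[7] = $aFDAbcb
Sorted (with $ < everything):
  sorted[0] = $aFDAbcb
  sorted[1] = Abcb$aFD
  sorted[2] = DAbcb$aF
  sorted[3] = FDAbcb$a
  sorted[4] = aFDAbcb$
  sorted[5] = b$aFDAbc
  sorted[6] = bcb$aFDA
  sorted[7] = cb$aFDAb
sorted[6] = bcb$aFDA

Answer: bcb$aFDA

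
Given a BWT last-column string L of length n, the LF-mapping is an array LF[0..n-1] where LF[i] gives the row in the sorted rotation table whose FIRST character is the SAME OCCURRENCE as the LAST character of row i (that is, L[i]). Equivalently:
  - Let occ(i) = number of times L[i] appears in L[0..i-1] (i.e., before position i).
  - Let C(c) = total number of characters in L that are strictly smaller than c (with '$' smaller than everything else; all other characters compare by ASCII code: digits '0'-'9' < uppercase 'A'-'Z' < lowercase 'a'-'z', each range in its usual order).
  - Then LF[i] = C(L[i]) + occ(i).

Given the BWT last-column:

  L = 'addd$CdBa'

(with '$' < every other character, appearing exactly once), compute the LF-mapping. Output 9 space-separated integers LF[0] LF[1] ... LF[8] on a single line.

Char counts: '$':1, 'B':1, 'C':1, 'a':2, 'd':4
C (first-col start): C('$')=0, C('B')=1, C('C')=2, C('a')=3, C('d')=5
L[0]='a': occ=0, LF[0]=C('a')+0=3+0=3
L[1]='d': occ=0, LF[1]=C('d')+0=5+0=5
L[2]='d': occ=1, LF[2]=C('d')+1=5+1=6
L[3]='d': occ=2, LF[3]=C('d')+2=5+2=7
L[4]='$': occ=0, LF[4]=C('$')+0=0+0=0
L[5]='C': occ=0, LF[5]=C('C')+0=2+0=2
L[6]='d': occ=3, LF[6]=C('d')+3=5+3=8
L[7]='B': occ=0, LF[7]=C('B')+0=1+0=1
L[8]='a': occ=1, LF[8]=C('a')+1=3+1=4

Answer: 3 5 6 7 0 2 8 1 4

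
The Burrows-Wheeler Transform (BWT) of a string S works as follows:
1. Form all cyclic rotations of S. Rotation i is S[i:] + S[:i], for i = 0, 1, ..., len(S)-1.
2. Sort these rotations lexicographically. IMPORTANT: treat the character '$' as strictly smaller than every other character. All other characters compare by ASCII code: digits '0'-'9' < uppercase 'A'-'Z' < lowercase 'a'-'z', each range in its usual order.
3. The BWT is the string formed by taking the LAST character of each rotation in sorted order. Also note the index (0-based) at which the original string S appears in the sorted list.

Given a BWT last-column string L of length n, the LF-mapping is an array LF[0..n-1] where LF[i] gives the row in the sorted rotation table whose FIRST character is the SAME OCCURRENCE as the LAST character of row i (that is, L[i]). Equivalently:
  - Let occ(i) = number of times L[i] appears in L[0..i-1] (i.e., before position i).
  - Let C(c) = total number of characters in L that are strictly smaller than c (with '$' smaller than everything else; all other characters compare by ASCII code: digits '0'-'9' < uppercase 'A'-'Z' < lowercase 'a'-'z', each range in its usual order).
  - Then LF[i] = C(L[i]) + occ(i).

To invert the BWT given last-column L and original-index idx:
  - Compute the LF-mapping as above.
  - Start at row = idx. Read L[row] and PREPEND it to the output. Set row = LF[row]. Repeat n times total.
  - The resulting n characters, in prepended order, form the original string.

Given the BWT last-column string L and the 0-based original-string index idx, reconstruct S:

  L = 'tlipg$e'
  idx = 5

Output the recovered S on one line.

Answer: piglet$

Derivation:
LF mapping: 6 4 3 5 2 0 1
Walk LF starting at row 5, prepending L[row]:
  step 1: row=5, L[5]='$', prepend. Next row=LF[5]=0
  step 2: row=0, L[0]='t', prepend. Next row=LF[0]=6
  step 3: row=6, L[6]='e', prepend. Next row=LF[6]=1
  step 4: row=1, L[1]='l', prepend. Next row=LF[1]=4
  step 5: row=4, L[4]='g', prepend. Next row=LF[4]=2
  step 6: row=2, L[2]='i', prepend. Next row=LF[2]=3
  step 7: row=3, L[3]='p', prepend. Next row=LF[3]=5
Reversed output: piglet$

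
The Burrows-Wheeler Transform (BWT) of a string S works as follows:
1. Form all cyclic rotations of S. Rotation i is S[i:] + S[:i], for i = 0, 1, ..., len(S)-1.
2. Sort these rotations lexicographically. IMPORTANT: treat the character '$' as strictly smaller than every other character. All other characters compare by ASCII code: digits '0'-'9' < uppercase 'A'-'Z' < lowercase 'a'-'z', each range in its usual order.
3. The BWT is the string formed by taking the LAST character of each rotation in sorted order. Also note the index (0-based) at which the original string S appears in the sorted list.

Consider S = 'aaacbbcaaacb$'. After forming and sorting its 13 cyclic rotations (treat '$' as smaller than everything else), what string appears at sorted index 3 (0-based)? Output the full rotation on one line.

All 13 rotations (rotation i = S[i:]+S[:i]):
  rot[0] = aaacbbcaaacb$
  rot[1] = aacbbcaaacb$a
  rot[2] = acbbcaaacb$aa
  rot[3] = cbbcaaacb$aaa
  rot[4] = bbcaaacb$aaac
  rot[5] = bcaaacb$aaacb
  rot[6] = caaacb$aaacbb
  rot[7] = aaacb$aaacbbc
  rot[8] = aacb$aaacbbca
  rot[9] = acb$aaacbbcaa
  rot[10] = cb$aaacbbcaaa
  rot[11] = b$aaacbbcaaac
  rot[12] = $aaacbbcaaacb
Sorted (with $ < everything):
  sorted[0] = $aaacbbcaaacb
  sorted[1] = aaacb$aaacbbc
  sorted[2] = aaacbbcaaacb$
  sorted[3] = aacb$aaacbbca
  sorted[4] = aacbbcaaacb$a
  sorted[5] = acb$aaacbbcaa
  sorted[6] = acbbcaaacb$aa
  sorted[7] = b$aaacbbcaaac
  sorted[8] = bbcaaacb$aaac
  sorted[9] = bcaaacb$aaacb
  sorted[10] = caaacb$aaacbb
  sorted[11] = cb$aaacbbcaaa
  sorted[12] = cbbcaaacb$aaa
sorted[3] = aacb$aaacbbca

Answer: aacb$aaacbbca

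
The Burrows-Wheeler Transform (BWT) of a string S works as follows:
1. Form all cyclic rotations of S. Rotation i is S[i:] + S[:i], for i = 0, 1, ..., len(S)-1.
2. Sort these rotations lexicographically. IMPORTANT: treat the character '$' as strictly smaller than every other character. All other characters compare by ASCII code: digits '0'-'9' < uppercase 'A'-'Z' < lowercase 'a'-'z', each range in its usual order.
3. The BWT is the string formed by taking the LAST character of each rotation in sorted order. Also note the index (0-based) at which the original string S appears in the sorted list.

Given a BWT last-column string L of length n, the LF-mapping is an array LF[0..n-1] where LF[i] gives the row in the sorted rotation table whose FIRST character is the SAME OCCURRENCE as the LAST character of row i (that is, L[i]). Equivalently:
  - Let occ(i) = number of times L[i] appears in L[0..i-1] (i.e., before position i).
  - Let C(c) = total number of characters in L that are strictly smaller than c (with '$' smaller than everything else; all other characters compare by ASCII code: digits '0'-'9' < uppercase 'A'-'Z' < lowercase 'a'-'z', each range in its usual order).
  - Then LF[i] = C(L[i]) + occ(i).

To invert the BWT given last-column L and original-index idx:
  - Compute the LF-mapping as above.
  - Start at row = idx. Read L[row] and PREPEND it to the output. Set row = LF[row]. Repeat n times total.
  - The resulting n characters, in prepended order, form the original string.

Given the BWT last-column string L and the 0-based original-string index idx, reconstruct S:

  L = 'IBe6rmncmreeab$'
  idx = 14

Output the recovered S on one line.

LF mapping: 3 2 7 1 13 10 12 6 11 14 8 9 4 5 0
Walk LF starting at row 14, prepending L[row]:
  step 1: row=14, L[14]='$', prepend. Next row=LF[14]=0
  step 2: row=0, L[0]='I', prepend. Next row=LF[0]=3
  step 3: row=3, L[3]='6', prepend. Next row=LF[3]=1
  step 4: row=1, L[1]='B', prepend. Next row=LF[1]=2
  step 5: row=2, L[2]='e', prepend. Next row=LF[2]=7
  step 6: row=7, L[7]='c', prepend. Next row=LF[7]=6
  step 7: row=6, L[6]='n', prepend. Next row=LF[6]=12
  step 8: row=12, L[12]='a', prepend. Next row=LF[12]=4
  step 9: row=4, L[4]='r', prepend. Next row=LF[4]=13
  step 10: row=13, L[13]='b', prepend. Next row=LF[13]=5
  step 11: row=5, L[5]='m', prepend. Next row=LF[5]=10
  step 12: row=10, L[10]='e', prepend. Next row=LF[10]=8
  step 13: row=8, L[8]='m', prepend. Next row=LF[8]=11
  step 14: row=11, L[11]='e', prepend. Next row=LF[11]=9
  step 15: row=9, L[9]='r', prepend. Next row=LF[9]=14
Reversed output: remembranceB6I$

Answer: remembranceB6I$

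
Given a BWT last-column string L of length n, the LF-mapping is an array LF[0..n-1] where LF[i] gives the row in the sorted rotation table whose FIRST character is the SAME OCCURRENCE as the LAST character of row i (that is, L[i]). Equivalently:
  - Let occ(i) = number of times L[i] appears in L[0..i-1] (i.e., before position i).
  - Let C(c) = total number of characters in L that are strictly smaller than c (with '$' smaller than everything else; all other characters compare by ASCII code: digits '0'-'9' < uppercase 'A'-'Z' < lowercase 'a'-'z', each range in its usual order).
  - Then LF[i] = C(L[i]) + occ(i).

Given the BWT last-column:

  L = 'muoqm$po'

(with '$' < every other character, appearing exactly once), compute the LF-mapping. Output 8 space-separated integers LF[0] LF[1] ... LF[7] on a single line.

Answer: 1 7 3 6 2 0 5 4

Derivation:
Char counts: '$':1, 'm':2, 'o':2, 'p':1, 'q':1, 'u':1
C (first-col start): C('$')=0, C('m')=1, C('o')=3, C('p')=5, C('q')=6, C('u')=7
L[0]='m': occ=0, LF[0]=C('m')+0=1+0=1
L[1]='u': occ=0, LF[1]=C('u')+0=7+0=7
L[2]='o': occ=0, LF[2]=C('o')+0=3+0=3
L[3]='q': occ=0, LF[3]=C('q')+0=6+0=6
L[4]='m': occ=1, LF[4]=C('m')+1=1+1=2
L[5]='$': occ=0, LF[5]=C('$')+0=0+0=0
L[6]='p': occ=0, LF[6]=C('p')+0=5+0=5
L[7]='o': occ=1, LF[7]=C('o')+1=3+1=4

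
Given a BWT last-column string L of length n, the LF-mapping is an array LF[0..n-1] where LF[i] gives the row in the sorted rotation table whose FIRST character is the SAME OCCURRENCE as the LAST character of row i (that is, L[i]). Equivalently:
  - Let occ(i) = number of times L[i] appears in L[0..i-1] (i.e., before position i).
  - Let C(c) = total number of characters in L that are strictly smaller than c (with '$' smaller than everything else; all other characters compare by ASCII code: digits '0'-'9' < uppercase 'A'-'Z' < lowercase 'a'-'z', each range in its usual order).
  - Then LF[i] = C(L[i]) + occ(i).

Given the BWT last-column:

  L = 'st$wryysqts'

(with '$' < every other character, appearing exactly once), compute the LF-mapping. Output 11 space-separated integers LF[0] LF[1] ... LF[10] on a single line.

Answer: 3 6 0 8 2 9 10 4 1 7 5

Derivation:
Char counts: '$':1, 'q':1, 'r':1, 's':3, 't':2, 'w':1, 'y':2
C (first-col start): C('$')=0, C('q')=1, C('r')=2, C('s')=3, C('t')=6, C('w')=8, C('y')=9
L[0]='s': occ=0, LF[0]=C('s')+0=3+0=3
L[1]='t': occ=0, LF[1]=C('t')+0=6+0=6
L[2]='$': occ=0, LF[2]=C('$')+0=0+0=0
L[3]='w': occ=0, LF[3]=C('w')+0=8+0=8
L[4]='r': occ=0, LF[4]=C('r')+0=2+0=2
L[5]='y': occ=0, LF[5]=C('y')+0=9+0=9
L[6]='y': occ=1, LF[6]=C('y')+1=9+1=10
L[7]='s': occ=1, LF[7]=C('s')+1=3+1=4
L[8]='q': occ=0, LF[8]=C('q')+0=1+0=1
L[9]='t': occ=1, LF[9]=C('t')+1=6+1=7
L[10]='s': occ=2, LF[10]=C('s')+2=3+2=5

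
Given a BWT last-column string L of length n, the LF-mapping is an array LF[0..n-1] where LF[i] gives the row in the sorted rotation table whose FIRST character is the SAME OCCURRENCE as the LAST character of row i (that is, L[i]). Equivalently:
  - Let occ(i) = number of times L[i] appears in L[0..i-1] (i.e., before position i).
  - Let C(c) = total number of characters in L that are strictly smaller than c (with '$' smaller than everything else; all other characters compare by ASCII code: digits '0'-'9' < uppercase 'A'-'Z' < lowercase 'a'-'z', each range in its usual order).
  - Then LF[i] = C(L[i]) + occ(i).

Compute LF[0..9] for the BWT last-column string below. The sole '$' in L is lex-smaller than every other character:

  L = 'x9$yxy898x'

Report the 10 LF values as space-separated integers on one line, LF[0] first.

Char counts: '$':1, '8':2, '9':2, 'x':3, 'y':2
C (first-col start): C('$')=0, C('8')=1, C('9')=3, C('x')=5, C('y')=8
L[0]='x': occ=0, LF[0]=C('x')+0=5+0=5
L[1]='9': occ=0, LF[1]=C('9')+0=3+0=3
L[2]='$': occ=0, LF[2]=C('$')+0=0+0=0
L[3]='y': occ=0, LF[3]=C('y')+0=8+0=8
L[4]='x': occ=1, LF[4]=C('x')+1=5+1=6
L[5]='y': occ=1, LF[5]=C('y')+1=8+1=9
L[6]='8': occ=0, LF[6]=C('8')+0=1+0=1
L[7]='9': occ=1, LF[7]=C('9')+1=3+1=4
L[8]='8': occ=1, LF[8]=C('8')+1=1+1=2
L[9]='x': occ=2, LF[9]=C('x')+2=5+2=7

Answer: 5 3 0 8 6 9 1 4 2 7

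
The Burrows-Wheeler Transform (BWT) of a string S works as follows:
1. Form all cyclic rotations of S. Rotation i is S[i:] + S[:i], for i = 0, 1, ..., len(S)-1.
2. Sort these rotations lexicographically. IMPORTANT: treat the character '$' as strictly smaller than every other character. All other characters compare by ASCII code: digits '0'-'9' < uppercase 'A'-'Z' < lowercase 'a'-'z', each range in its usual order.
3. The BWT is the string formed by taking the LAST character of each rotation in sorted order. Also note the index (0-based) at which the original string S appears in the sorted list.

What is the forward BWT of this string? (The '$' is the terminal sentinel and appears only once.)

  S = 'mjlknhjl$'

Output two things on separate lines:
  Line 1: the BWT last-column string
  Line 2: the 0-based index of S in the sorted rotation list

Answer: lnhmljj$k
7

Derivation:
All 9 rotations (rotation i = S[i:]+S[:i]):
  rot[0] = mjlknhjl$
  rot[1] = jlknhjl$m
  rot[2] = lknhjl$mj
  rot[3] = knhjl$mjl
  rot[4] = nhjl$mjlk
  rot[5] = hjl$mjlkn
  rot[6] = jl$mjlknh
  rot[7] = l$mjlknhj
  rot[8] = $mjlknhjl
Sorted (with $ < everything):
  sorted[0] = $mjlknhjl  (last char: 'l')
  sorted[1] = hjl$mjlkn  (last char: 'n')
  sorted[2] = jl$mjlknh  (last char: 'h')
  sorted[3] = jlknhjl$m  (last char: 'm')
  sorted[4] = knhjl$mjl  (last char: 'l')
  sorted[5] = l$mjlknhj  (last char: 'j')
  sorted[6] = lknhjl$mj  (last char: 'j')
  sorted[7] = mjlknhjl$  (last char: '$')
  sorted[8] = nhjl$mjlk  (last char: 'k')
Last column: lnhmljj$k
Original string S is at sorted index 7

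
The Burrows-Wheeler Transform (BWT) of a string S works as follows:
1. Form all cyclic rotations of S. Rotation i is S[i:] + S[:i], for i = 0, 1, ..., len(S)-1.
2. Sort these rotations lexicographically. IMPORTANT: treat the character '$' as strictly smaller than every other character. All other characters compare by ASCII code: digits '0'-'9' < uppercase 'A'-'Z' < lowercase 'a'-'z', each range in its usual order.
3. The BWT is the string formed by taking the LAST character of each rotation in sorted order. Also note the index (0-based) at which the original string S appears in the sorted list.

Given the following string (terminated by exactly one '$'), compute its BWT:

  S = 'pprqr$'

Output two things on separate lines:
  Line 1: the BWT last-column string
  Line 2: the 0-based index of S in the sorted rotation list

Answer: r$prqp
1

Derivation:
All 6 rotations (rotation i = S[i:]+S[:i]):
  rot[0] = pprqr$
  rot[1] = prqr$p
  rot[2] = rqr$pp
  rot[3] = qr$ppr
  rot[4] = r$pprq
  rot[5] = $pprqr
Sorted (with $ < everything):
  sorted[0] = $pprqr  (last char: 'r')
  sorted[1] = pprqr$  (last char: '$')
  sorted[2] = prqr$p  (last char: 'p')
  sorted[3] = qr$ppr  (last char: 'r')
  sorted[4] = r$pprq  (last char: 'q')
  sorted[5] = rqr$pp  (last char: 'p')
Last column: r$prqp
Original string S is at sorted index 1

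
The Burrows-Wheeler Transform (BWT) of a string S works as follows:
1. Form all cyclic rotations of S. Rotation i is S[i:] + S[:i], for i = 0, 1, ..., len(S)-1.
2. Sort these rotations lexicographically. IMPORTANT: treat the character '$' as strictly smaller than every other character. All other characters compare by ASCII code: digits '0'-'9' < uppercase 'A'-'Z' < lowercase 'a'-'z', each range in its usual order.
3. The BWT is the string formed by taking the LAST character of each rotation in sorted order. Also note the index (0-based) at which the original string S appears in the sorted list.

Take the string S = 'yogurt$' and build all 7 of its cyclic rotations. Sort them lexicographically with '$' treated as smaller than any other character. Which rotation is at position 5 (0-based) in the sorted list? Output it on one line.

Answer: urt$yog

Derivation:
All 7 rotations (rotation i = S[i:]+S[:i]):
  rot[0] = yogurt$
  rot[1] = ogurt$y
  rot[2] = gurt$yo
  rot[3] = urt$yog
  rot[4] = rt$yogu
  rot[5] = t$yogur
  rot[6] = $yogurt
Sorted (with $ < everything):
  sorted[0] = $yogurt
  sorted[1] = gurt$yo
  sorted[2] = ogurt$y
  sorted[3] = rt$yogu
  sorted[4] = t$yogur
  sorted[5] = urt$yog
  sorted[6] = yogurt$
sorted[5] = urt$yog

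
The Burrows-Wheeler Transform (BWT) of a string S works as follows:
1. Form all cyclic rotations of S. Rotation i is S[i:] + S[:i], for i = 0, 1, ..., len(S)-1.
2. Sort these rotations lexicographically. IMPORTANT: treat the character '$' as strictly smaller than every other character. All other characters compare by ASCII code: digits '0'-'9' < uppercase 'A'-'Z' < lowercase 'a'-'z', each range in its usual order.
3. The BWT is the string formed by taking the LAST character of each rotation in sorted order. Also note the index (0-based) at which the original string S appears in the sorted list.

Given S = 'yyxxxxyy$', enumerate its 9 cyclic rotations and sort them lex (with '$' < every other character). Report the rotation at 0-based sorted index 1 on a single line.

Answer: xxxxyy$yy

Derivation:
All 9 rotations (rotation i = S[i:]+S[:i]):
  rot[0] = yyxxxxyy$
  rot[1] = yxxxxyy$y
  rot[2] = xxxxyy$yy
  rot[3] = xxxyy$yyx
  rot[4] = xxyy$yyxx
  rot[5] = xyy$yyxxx
  rot[6] = yy$yyxxxx
  rot[7] = y$yyxxxxy
  rot[8] = $yyxxxxyy
Sorted (with $ < everything):
  sorted[0] = $yyxxxxyy
  sorted[1] = xxxxyy$yy
  sorted[2] = xxxyy$yyx
  sorted[3] = xxyy$yyxx
  sorted[4] = xyy$yyxxx
  sorted[5] = y$yyxxxxy
  sorted[6] = yxxxxyy$y
  sorted[7] = yy$yyxxxx
  sorted[8] = yyxxxxyy$
sorted[1] = xxxxyy$yy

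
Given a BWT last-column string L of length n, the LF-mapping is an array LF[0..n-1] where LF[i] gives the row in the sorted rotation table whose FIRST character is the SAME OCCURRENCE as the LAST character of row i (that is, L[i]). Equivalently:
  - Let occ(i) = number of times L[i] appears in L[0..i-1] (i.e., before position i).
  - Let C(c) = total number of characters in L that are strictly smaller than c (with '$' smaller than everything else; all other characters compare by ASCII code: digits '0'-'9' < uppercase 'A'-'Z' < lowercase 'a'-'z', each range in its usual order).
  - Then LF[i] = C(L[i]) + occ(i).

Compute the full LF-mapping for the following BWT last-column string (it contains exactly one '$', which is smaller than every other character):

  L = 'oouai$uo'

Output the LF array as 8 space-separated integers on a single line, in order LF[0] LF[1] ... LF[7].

Char counts: '$':1, 'a':1, 'i':1, 'o':3, 'u':2
C (first-col start): C('$')=0, C('a')=1, C('i')=2, C('o')=3, C('u')=6
L[0]='o': occ=0, LF[0]=C('o')+0=3+0=3
L[1]='o': occ=1, LF[1]=C('o')+1=3+1=4
L[2]='u': occ=0, LF[2]=C('u')+0=6+0=6
L[3]='a': occ=0, LF[3]=C('a')+0=1+0=1
L[4]='i': occ=0, LF[4]=C('i')+0=2+0=2
L[5]='$': occ=0, LF[5]=C('$')+0=0+0=0
L[6]='u': occ=1, LF[6]=C('u')+1=6+1=7
L[7]='o': occ=2, LF[7]=C('o')+2=3+2=5

Answer: 3 4 6 1 2 0 7 5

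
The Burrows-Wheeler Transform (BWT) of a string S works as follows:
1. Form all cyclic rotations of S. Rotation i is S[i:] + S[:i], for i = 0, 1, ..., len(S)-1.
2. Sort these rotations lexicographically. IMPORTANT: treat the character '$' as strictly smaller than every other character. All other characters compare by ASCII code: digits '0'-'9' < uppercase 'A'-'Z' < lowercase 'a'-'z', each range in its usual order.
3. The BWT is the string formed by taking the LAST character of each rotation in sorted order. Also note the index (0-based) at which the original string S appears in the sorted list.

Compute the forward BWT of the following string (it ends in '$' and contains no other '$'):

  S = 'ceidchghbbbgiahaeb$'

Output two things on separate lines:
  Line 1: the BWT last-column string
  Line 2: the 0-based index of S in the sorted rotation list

Answer: bhiehbb$diachbagcge
7

Derivation:
All 19 rotations (rotation i = S[i:]+S[:i]):
  rot[0] = ceidchghbbbgiahaeb$
  rot[1] = eidchghbbbgiahaeb$c
  rot[2] = idchghbbbgiahaeb$ce
  rot[3] = dchghbbbgiahaeb$cei
  rot[4] = chghbbbgiahaeb$ceid
  rot[5] = hghbbbgiahaeb$ceidc
  rot[6] = ghbbbgiahaeb$ceidch
  rot[7] = hbbbgiahaeb$ceidchg
  rot[8] = bbbgiahaeb$ceidchgh
  rot[9] = bbgiahaeb$ceidchghb
  rot[10] = bgiahaeb$ceidchghbb
  rot[11] = giahaeb$ceidchghbbb
  rot[12] = iahaeb$ceidchghbbbg
  rot[13] = ahaeb$ceidchghbbbgi
  rot[14] = haeb$ceidchghbbbgia
  rot[15] = aeb$ceidchghbbbgiah
  rot[16] = eb$ceidchghbbbgiaha
  rot[17] = b$ceidchghbbbgiahae
  rot[18] = $ceidchghbbbgiahaeb
Sorted (with $ < everything):
  sorted[0] = $ceidchghbbbgiahaeb  (last char: 'b')
  sorted[1] = aeb$ceidchghbbbgiah  (last char: 'h')
  sorted[2] = ahaeb$ceidchghbbbgi  (last char: 'i')
  sorted[3] = b$ceidchghbbbgiahae  (last char: 'e')
  sorted[4] = bbbgiahaeb$ceidchgh  (last char: 'h')
  sorted[5] = bbgiahaeb$ceidchghb  (last char: 'b')
  sorted[6] = bgiahaeb$ceidchghbb  (last char: 'b')
  sorted[7] = ceidchghbbbgiahaeb$  (last char: '$')
  sorted[8] = chghbbbgiahaeb$ceid  (last char: 'd')
  sorted[9] = dchghbbbgiahaeb$cei  (last char: 'i')
  sorted[10] = eb$ceidchghbbbgiaha  (last char: 'a')
  sorted[11] = eidchghbbbgiahaeb$c  (last char: 'c')
  sorted[12] = ghbbbgiahaeb$ceidch  (last char: 'h')
  sorted[13] = giahaeb$ceidchghbbb  (last char: 'b')
  sorted[14] = haeb$ceidchghbbbgia  (last char: 'a')
  sorted[15] = hbbbgiahaeb$ceidchg  (last char: 'g')
  sorted[16] = hghbbbgiahaeb$ceidc  (last char: 'c')
  sorted[17] = iahaeb$ceidchghbbbg  (last char: 'g')
  sorted[18] = idchghbbbgiahaeb$ce  (last char: 'e')
Last column: bhiehbb$diachbagcge
Original string S is at sorted index 7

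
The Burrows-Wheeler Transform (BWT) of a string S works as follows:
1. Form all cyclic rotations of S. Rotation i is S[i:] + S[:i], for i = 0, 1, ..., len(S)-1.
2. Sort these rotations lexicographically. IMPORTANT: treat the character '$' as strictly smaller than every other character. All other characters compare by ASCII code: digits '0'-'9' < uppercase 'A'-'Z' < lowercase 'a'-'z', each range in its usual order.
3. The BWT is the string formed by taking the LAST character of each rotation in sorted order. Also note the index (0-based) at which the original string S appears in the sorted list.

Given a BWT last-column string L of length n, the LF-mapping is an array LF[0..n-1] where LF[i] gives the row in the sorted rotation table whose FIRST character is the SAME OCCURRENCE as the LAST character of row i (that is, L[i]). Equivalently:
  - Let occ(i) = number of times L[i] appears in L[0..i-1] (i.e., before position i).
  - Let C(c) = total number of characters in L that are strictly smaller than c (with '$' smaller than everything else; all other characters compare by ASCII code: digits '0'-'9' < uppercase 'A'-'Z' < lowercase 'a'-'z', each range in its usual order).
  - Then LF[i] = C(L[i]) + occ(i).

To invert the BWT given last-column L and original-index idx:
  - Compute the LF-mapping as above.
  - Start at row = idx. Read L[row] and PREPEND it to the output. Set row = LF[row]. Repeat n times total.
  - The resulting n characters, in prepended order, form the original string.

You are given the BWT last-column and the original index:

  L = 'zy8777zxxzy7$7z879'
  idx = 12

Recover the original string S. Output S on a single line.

LF mapping: 14 12 7 1 2 3 15 10 11 16 13 4 0 5 17 8 6 9
Walk LF starting at row 12, prepending L[row]:
  step 1: row=12, L[12]='$', prepend. Next row=LF[12]=0
  step 2: row=0, L[0]='z', prepend. Next row=LF[0]=14
  step 3: row=14, L[14]='z', prepend. Next row=LF[14]=17
  step 4: row=17, L[17]='9', prepend. Next row=LF[17]=9
  step 5: row=9, L[9]='z', prepend. Next row=LF[9]=16
  step 6: row=16, L[16]='7', prepend. Next row=LF[16]=6
  step 7: row=6, L[6]='z', prepend. Next row=LF[6]=15
  step 8: row=15, L[15]='8', prepend. Next row=LF[15]=8
  step 9: row=8, L[8]='x', prepend. Next row=LF[8]=11
  step 10: row=11, L[11]='7', prepend. Next row=LF[11]=4
  step 11: row=4, L[4]='7', prepend. Next row=LF[4]=2
  step 12: row=2, L[2]='8', prepend. Next row=LF[2]=7
  step 13: row=7, L[7]='x', prepend. Next row=LF[7]=10
  step 14: row=10, L[10]='y', prepend. Next row=LF[10]=13
  step 15: row=13, L[13]='7', prepend. Next row=LF[13]=5
  step 16: row=5, L[5]='7', prepend. Next row=LF[5]=3
  step 17: row=3, L[3]='7', prepend. Next row=LF[3]=1
  step 18: row=1, L[1]='y', prepend. Next row=LF[1]=12
Reversed output: y777yx877x8z7z9zz$

Answer: y777yx877x8z7z9zz$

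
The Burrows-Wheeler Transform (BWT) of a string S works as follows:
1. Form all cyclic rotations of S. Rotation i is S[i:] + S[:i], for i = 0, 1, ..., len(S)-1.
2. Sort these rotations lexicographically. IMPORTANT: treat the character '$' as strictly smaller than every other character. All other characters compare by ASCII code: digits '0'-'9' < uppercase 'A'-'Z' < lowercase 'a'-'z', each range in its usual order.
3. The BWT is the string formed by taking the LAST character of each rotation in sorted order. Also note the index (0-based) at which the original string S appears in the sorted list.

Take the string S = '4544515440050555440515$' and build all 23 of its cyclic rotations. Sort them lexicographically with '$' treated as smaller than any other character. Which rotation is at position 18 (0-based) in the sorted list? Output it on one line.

Answer: 5440050555440515$454451

Derivation:
All 23 rotations (rotation i = S[i:]+S[:i]):
  rot[0] = 4544515440050555440515$
  rot[1] = 544515440050555440515$4
  rot[2] = 44515440050555440515$45
  rot[3] = 4515440050555440515$454
  rot[4] = 515440050555440515$4544
  rot[5] = 15440050555440515$45445
  rot[6] = 5440050555440515$454451
  rot[7] = 440050555440515$4544515
  rot[8] = 40050555440515$45445154
  rot[9] = 0050555440515$454451544
  rot[10] = 050555440515$4544515440
  rot[11] = 50555440515$45445154400
  rot[12] = 0555440515$454451544005
  rot[13] = 555440515$4544515440050
  rot[14] = 55440515$45445154400505
  rot[15] = 5440515$454451544005055
  rot[16] = 440515$4544515440050555
  rot[17] = 40515$45445154400505554
  rot[18] = 0515$454451544005055544
  rot[19] = 515$4544515440050555440
  rot[20] = 15$45445154400505554405
  rot[21] = 5$454451544005055544051
  rot[22] = $4544515440050555440515
Sorted (with $ < everything):
  sorted[0] = $4544515440050555440515
  sorted[1] = 0050555440515$454451544
  sorted[2] = 050555440515$4544515440
  sorted[3] = 0515$454451544005055544
  sorted[4] = 0555440515$454451544005
  sorted[5] = 15$45445154400505554405
  sorted[6] = 15440050555440515$45445
  sorted[7] = 40050555440515$45445154
  sorted[8] = 40515$45445154400505554
  sorted[9] = 440050555440515$4544515
  sorted[10] = 440515$4544515440050555
  sorted[11] = 44515440050555440515$45
  sorted[12] = 4515440050555440515$454
  sorted[13] = 4544515440050555440515$
  sorted[14] = 5$454451544005055544051
  sorted[15] = 50555440515$45445154400
  sorted[16] = 515$4544515440050555440
  sorted[17] = 515440050555440515$4544
  sorted[18] = 5440050555440515$454451
  sorted[19] = 5440515$454451544005055
  sorted[20] = 544515440050555440515$4
  sorted[21] = 55440515$45445154400505
  sorted[22] = 555440515$4544515440050
sorted[18] = 5440050555440515$454451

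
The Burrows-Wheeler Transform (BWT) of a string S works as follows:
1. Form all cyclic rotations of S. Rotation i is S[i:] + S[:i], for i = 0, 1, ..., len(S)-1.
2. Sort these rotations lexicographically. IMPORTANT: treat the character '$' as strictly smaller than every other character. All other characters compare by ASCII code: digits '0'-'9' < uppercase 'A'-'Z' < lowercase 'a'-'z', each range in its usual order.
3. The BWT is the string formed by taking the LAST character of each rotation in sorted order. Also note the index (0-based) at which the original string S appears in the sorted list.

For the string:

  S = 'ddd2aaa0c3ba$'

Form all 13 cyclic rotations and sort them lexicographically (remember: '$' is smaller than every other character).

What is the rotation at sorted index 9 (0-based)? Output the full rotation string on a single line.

Answer: c3ba$ddd2aaa0

Derivation:
All 13 rotations (rotation i = S[i:]+S[:i]):
  rot[0] = ddd2aaa0c3ba$
  rot[1] = dd2aaa0c3ba$d
  rot[2] = d2aaa0c3ba$dd
  rot[3] = 2aaa0c3ba$ddd
  rot[4] = aaa0c3ba$ddd2
  rot[5] = aa0c3ba$ddd2a
  rot[6] = a0c3ba$ddd2aa
  rot[7] = 0c3ba$ddd2aaa
  rot[8] = c3ba$ddd2aaa0
  rot[9] = 3ba$ddd2aaa0c
  rot[10] = ba$ddd2aaa0c3
  rot[11] = a$ddd2aaa0c3b
  rot[12] = $ddd2aaa0c3ba
Sorted (with $ < everything):
  sorted[0] = $ddd2aaa0c3ba
  sorted[1] = 0c3ba$ddd2aaa
  sorted[2] = 2aaa0c3ba$ddd
  sorted[3] = 3ba$ddd2aaa0c
  sorted[4] = a$ddd2aaa0c3b
  sorted[5] = a0c3ba$ddd2aa
  sorted[6] = aa0c3ba$ddd2a
  sorted[7] = aaa0c3ba$ddd2
  sorted[8] = ba$ddd2aaa0c3
  sorted[9] = c3ba$ddd2aaa0
  sorted[10] = d2aaa0c3ba$dd
  sorted[11] = dd2aaa0c3ba$d
  sorted[12] = ddd2aaa0c3ba$
sorted[9] = c3ba$ddd2aaa0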